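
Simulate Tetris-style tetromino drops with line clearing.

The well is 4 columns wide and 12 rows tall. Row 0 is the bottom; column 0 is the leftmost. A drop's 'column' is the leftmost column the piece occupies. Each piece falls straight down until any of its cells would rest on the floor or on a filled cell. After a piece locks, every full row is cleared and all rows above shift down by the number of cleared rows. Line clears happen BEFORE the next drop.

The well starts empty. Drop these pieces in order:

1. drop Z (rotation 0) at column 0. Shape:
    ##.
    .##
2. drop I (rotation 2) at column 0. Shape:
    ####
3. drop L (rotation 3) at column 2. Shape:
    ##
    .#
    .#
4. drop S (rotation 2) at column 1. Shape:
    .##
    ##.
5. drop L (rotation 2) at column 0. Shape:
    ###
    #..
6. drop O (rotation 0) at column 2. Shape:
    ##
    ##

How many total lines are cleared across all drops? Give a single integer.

Answer: 1

Derivation:
Drop 1: Z rot0 at col 0 lands with bottom-row=0; cleared 0 line(s) (total 0); column heights now [2 2 1 0], max=2
Drop 2: I rot2 at col 0 lands with bottom-row=2; cleared 1 line(s) (total 1); column heights now [2 2 1 0], max=2
Drop 3: L rot3 at col 2 lands with bottom-row=0; cleared 0 line(s) (total 1); column heights now [2 2 3 3], max=3
Drop 4: S rot2 at col 1 lands with bottom-row=3; cleared 0 line(s) (total 1); column heights now [2 4 5 5], max=5
Drop 5: L rot2 at col 0 lands with bottom-row=4; cleared 0 line(s) (total 1); column heights now [6 6 6 5], max=6
Drop 6: O rot0 at col 2 lands with bottom-row=6; cleared 0 line(s) (total 1); column heights now [6 6 8 8], max=8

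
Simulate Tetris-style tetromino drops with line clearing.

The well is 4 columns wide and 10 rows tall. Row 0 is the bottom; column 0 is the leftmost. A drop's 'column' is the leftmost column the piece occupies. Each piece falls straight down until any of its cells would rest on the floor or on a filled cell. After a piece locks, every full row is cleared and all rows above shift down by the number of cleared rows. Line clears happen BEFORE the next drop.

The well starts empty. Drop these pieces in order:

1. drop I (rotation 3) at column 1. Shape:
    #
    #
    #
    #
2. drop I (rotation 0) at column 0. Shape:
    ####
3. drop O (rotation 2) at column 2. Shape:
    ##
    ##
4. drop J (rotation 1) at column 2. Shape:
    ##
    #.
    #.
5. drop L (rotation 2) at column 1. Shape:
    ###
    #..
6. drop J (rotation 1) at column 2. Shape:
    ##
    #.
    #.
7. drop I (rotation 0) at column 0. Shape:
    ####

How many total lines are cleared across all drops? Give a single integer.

Drop 1: I rot3 at col 1 lands with bottom-row=0; cleared 0 line(s) (total 0); column heights now [0 4 0 0], max=4
Drop 2: I rot0 at col 0 lands with bottom-row=4; cleared 1 line(s) (total 1); column heights now [0 4 0 0], max=4
Drop 3: O rot2 at col 2 lands with bottom-row=0; cleared 0 line(s) (total 1); column heights now [0 4 2 2], max=4
Drop 4: J rot1 at col 2 lands with bottom-row=2; cleared 0 line(s) (total 1); column heights now [0 4 5 5], max=5
Drop 5: L rot2 at col 1 lands with bottom-row=4; cleared 0 line(s) (total 1); column heights now [0 6 6 6], max=6
Drop 6: J rot1 at col 2 lands with bottom-row=6; cleared 0 line(s) (total 1); column heights now [0 6 9 9], max=9
Drop 7: I rot0 at col 0 lands with bottom-row=9; cleared 1 line(s) (total 2); column heights now [0 6 9 9], max=9

Answer: 2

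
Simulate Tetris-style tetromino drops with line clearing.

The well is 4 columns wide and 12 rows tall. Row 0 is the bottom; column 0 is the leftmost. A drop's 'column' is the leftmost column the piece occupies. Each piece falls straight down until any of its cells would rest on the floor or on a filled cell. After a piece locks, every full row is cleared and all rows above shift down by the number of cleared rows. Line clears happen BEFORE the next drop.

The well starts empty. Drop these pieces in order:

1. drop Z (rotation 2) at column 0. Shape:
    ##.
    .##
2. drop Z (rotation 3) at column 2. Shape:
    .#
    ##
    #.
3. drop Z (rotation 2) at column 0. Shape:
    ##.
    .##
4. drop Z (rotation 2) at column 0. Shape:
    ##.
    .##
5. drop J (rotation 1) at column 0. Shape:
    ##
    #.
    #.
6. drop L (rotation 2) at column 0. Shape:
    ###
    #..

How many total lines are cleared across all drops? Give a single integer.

Drop 1: Z rot2 at col 0 lands with bottom-row=0; cleared 0 line(s) (total 0); column heights now [2 2 1 0], max=2
Drop 2: Z rot3 at col 2 lands with bottom-row=1; cleared 0 line(s) (total 0); column heights now [2 2 3 4], max=4
Drop 3: Z rot2 at col 0 lands with bottom-row=3; cleared 0 line(s) (total 0); column heights now [5 5 4 4], max=5
Drop 4: Z rot2 at col 0 lands with bottom-row=5; cleared 0 line(s) (total 0); column heights now [7 7 6 4], max=7
Drop 5: J rot1 at col 0 lands with bottom-row=7; cleared 0 line(s) (total 0); column heights now [10 10 6 4], max=10
Drop 6: L rot2 at col 0 lands with bottom-row=10; cleared 0 line(s) (total 0); column heights now [12 12 12 4], max=12

Answer: 0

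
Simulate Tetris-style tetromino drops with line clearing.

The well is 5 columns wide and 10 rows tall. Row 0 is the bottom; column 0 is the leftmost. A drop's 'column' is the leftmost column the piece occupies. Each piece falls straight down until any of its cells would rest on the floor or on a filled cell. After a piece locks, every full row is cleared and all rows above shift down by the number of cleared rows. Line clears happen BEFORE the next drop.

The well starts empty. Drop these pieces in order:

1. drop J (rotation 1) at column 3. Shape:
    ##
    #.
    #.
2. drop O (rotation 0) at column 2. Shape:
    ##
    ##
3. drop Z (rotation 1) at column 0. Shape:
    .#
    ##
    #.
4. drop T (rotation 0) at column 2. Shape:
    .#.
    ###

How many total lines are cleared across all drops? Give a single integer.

Drop 1: J rot1 at col 3 lands with bottom-row=0; cleared 0 line(s) (total 0); column heights now [0 0 0 3 3], max=3
Drop 2: O rot0 at col 2 lands with bottom-row=3; cleared 0 line(s) (total 0); column heights now [0 0 5 5 3], max=5
Drop 3: Z rot1 at col 0 lands with bottom-row=0; cleared 0 line(s) (total 0); column heights now [2 3 5 5 3], max=5
Drop 4: T rot0 at col 2 lands with bottom-row=5; cleared 0 line(s) (total 0); column heights now [2 3 6 7 6], max=7

Answer: 0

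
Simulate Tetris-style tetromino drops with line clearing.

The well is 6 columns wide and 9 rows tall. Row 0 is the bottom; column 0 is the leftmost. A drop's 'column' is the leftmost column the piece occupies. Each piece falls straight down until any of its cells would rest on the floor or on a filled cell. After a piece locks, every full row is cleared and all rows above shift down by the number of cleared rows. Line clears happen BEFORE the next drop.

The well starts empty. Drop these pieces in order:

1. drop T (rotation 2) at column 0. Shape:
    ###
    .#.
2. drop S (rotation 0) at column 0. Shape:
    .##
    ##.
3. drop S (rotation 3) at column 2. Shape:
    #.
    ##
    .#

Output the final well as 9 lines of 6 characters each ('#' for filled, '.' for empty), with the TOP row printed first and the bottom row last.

Answer: ......
......
......
..#...
..##..
.###..
##....
###...
.#....

Derivation:
Drop 1: T rot2 at col 0 lands with bottom-row=0; cleared 0 line(s) (total 0); column heights now [2 2 2 0 0 0], max=2
Drop 2: S rot0 at col 0 lands with bottom-row=2; cleared 0 line(s) (total 0); column heights now [3 4 4 0 0 0], max=4
Drop 3: S rot3 at col 2 lands with bottom-row=3; cleared 0 line(s) (total 0); column heights now [3 4 6 5 0 0], max=6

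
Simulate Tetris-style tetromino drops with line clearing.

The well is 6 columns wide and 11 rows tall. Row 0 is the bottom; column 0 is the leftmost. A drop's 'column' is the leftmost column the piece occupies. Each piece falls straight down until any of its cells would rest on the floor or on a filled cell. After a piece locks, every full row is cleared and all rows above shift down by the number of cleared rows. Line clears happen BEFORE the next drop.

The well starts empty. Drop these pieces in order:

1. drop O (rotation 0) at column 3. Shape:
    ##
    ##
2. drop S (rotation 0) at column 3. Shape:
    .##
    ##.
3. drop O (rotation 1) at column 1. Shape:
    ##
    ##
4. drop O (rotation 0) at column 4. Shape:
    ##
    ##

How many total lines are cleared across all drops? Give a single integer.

Drop 1: O rot0 at col 3 lands with bottom-row=0; cleared 0 line(s) (total 0); column heights now [0 0 0 2 2 0], max=2
Drop 2: S rot0 at col 3 lands with bottom-row=2; cleared 0 line(s) (total 0); column heights now [0 0 0 3 4 4], max=4
Drop 3: O rot1 at col 1 lands with bottom-row=0; cleared 0 line(s) (total 0); column heights now [0 2 2 3 4 4], max=4
Drop 4: O rot0 at col 4 lands with bottom-row=4; cleared 0 line(s) (total 0); column heights now [0 2 2 3 6 6], max=6

Answer: 0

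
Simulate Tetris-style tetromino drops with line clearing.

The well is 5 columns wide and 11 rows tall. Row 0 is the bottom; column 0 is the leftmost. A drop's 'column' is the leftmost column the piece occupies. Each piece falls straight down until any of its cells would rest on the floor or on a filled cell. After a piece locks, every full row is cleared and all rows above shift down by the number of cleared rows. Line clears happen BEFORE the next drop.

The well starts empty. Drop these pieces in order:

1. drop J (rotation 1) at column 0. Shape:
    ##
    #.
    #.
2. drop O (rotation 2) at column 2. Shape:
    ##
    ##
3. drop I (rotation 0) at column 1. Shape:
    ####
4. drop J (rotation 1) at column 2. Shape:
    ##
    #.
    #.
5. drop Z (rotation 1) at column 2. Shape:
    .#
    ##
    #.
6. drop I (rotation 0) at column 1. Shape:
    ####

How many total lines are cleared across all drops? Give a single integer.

Answer: 0

Derivation:
Drop 1: J rot1 at col 0 lands with bottom-row=0; cleared 0 line(s) (total 0); column heights now [3 3 0 0 0], max=3
Drop 2: O rot2 at col 2 lands with bottom-row=0; cleared 0 line(s) (total 0); column heights now [3 3 2 2 0], max=3
Drop 3: I rot0 at col 1 lands with bottom-row=3; cleared 0 line(s) (total 0); column heights now [3 4 4 4 4], max=4
Drop 4: J rot1 at col 2 lands with bottom-row=4; cleared 0 line(s) (total 0); column heights now [3 4 7 7 4], max=7
Drop 5: Z rot1 at col 2 lands with bottom-row=7; cleared 0 line(s) (total 0); column heights now [3 4 9 10 4], max=10
Drop 6: I rot0 at col 1 lands with bottom-row=10; cleared 0 line(s) (total 0); column heights now [3 11 11 11 11], max=11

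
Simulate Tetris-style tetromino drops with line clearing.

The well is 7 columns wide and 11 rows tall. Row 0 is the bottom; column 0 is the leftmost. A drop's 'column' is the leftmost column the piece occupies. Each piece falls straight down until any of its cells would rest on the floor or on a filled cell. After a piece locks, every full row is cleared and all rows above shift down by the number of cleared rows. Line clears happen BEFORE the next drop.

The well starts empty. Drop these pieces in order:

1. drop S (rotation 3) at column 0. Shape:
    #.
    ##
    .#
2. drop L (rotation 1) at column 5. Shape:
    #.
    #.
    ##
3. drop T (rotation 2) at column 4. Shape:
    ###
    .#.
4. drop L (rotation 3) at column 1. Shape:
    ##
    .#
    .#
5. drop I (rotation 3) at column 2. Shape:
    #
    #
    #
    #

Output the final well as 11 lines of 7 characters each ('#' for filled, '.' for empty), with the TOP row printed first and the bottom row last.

Drop 1: S rot3 at col 0 lands with bottom-row=0; cleared 0 line(s) (total 0); column heights now [3 2 0 0 0 0 0], max=3
Drop 2: L rot1 at col 5 lands with bottom-row=0; cleared 0 line(s) (total 0); column heights now [3 2 0 0 0 3 1], max=3
Drop 3: T rot2 at col 4 lands with bottom-row=3; cleared 0 line(s) (total 0); column heights now [3 2 0 0 5 5 5], max=5
Drop 4: L rot3 at col 1 lands with bottom-row=0; cleared 0 line(s) (total 0); column heights now [3 3 3 0 5 5 5], max=5
Drop 5: I rot3 at col 2 lands with bottom-row=3; cleared 0 line(s) (total 0); column heights now [3 3 7 0 5 5 5], max=7

Answer: .......
.......
.......
.......
..#....
..#....
..#.###
..#..#.
###..#.
###..#.
.##..##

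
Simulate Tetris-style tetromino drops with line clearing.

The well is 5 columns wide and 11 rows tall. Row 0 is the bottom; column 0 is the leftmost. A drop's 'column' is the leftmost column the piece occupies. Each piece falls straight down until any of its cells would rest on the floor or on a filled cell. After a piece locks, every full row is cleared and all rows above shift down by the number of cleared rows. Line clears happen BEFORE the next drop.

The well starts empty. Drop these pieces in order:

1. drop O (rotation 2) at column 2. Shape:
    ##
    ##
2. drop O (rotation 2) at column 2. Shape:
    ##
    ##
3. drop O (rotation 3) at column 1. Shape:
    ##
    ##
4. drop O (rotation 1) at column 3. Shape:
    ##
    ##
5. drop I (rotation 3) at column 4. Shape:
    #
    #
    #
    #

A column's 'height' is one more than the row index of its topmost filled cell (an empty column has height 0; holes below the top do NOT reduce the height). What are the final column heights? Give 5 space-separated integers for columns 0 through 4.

Answer: 0 6 6 6 10

Derivation:
Drop 1: O rot2 at col 2 lands with bottom-row=0; cleared 0 line(s) (total 0); column heights now [0 0 2 2 0], max=2
Drop 2: O rot2 at col 2 lands with bottom-row=2; cleared 0 line(s) (total 0); column heights now [0 0 4 4 0], max=4
Drop 3: O rot3 at col 1 lands with bottom-row=4; cleared 0 line(s) (total 0); column heights now [0 6 6 4 0], max=6
Drop 4: O rot1 at col 3 lands with bottom-row=4; cleared 0 line(s) (total 0); column heights now [0 6 6 6 6], max=6
Drop 5: I rot3 at col 4 lands with bottom-row=6; cleared 0 line(s) (total 0); column heights now [0 6 6 6 10], max=10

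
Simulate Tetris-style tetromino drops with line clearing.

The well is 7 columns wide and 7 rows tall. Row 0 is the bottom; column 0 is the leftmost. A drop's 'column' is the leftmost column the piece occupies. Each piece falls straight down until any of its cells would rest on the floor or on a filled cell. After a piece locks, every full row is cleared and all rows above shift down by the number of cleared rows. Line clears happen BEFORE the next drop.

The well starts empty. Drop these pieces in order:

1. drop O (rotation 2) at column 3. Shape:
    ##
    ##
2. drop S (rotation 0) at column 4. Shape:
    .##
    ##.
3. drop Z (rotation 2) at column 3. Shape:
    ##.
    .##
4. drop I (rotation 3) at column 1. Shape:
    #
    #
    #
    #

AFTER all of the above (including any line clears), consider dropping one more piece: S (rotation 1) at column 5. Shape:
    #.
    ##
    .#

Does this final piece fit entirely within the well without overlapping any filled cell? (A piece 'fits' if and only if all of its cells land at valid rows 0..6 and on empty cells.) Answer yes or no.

Answer: yes

Derivation:
Drop 1: O rot2 at col 3 lands with bottom-row=0; cleared 0 line(s) (total 0); column heights now [0 0 0 2 2 0 0], max=2
Drop 2: S rot0 at col 4 lands with bottom-row=2; cleared 0 line(s) (total 0); column heights now [0 0 0 2 3 4 4], max=4
Drop 3: Z rot2 at col 3 lands with bottom-row=4; cleared 0 line(s) (total 0); column heights now [0 0 0 6 6 5 4], max=6
Drop 4: I rot3 at col 1 lands with bottom-row=0; cleared 0 line(s) (total 0); column heights now [0 4 0 6 6 5 4], max=6
Test piece S rot1 at col 5 (width 2): heights before test = [0 4 0 6 6 5 4]; fits = True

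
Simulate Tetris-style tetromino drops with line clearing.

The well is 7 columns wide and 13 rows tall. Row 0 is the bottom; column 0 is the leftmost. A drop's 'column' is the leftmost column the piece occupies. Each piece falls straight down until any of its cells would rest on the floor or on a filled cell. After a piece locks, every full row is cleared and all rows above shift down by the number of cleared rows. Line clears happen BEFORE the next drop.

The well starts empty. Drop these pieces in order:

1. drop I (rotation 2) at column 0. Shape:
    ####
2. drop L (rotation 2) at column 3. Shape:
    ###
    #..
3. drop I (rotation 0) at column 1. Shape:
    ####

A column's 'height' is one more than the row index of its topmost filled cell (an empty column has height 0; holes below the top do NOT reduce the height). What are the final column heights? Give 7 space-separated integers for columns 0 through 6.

Answer: 1 4 4 4 4 3 0

Derivation:
Drop 1: I rot2 at col 0 lands with bottom-row=0; cleared 0 line(s) (total 0); column heights now [1 1 1 1 0 0 0], max=1
Drop 2: L rot2 at col 3 lands with bottom-row=1; cleared 0 line(s) (total 0); column heights now [1 1 1 3 3 3 0], max=3
Drop 3: I rot0 at col 1 lands with bottom-row=3; cleared 0 line(s) (total 0); column heights now [1 4 4 4 4 3 0], max=4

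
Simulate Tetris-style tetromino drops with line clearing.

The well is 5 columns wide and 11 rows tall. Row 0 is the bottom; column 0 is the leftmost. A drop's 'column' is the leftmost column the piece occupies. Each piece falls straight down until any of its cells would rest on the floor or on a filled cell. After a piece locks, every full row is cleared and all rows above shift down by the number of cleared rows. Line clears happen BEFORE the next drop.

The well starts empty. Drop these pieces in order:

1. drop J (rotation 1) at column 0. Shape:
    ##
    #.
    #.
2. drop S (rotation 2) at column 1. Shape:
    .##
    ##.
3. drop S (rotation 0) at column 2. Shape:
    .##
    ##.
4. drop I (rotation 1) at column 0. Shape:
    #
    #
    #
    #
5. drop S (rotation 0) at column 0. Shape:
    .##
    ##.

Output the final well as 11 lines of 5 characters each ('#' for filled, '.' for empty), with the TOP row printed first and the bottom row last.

Answer: .....
.....
.##..
##...
#..##
#.##.
#.##.
###..
##...
#....
#....

Derivation:
Drop 1: J rot1 at col 0 lands with bottom-row=0; cleared 0 line(s) (total 0); column heights now [3 3 0 0 0], max=3
Drop 2: S rot2 at col 1 lands with bottom-row=3; cleared 0 line(s) (total 0); column heights now [3 4 5 5 0], max=5
Drop 3: S rot0 at col 2 lands with bottom-row=5; cleared 0 line(s) (total 0); column heights now [3 4 6 7 7], max=7
Drop 4: I rot1 at col 0 lands with bottom-row=3; cleared 0 line(s) (total 0); column heights now [7 4 6 7 7], max=7
Drop 5: S rot0 at col 0 lands with bottom-row=7; cleared 0 line(s) (total 0); column heights now [8 9 9 7 7], max=9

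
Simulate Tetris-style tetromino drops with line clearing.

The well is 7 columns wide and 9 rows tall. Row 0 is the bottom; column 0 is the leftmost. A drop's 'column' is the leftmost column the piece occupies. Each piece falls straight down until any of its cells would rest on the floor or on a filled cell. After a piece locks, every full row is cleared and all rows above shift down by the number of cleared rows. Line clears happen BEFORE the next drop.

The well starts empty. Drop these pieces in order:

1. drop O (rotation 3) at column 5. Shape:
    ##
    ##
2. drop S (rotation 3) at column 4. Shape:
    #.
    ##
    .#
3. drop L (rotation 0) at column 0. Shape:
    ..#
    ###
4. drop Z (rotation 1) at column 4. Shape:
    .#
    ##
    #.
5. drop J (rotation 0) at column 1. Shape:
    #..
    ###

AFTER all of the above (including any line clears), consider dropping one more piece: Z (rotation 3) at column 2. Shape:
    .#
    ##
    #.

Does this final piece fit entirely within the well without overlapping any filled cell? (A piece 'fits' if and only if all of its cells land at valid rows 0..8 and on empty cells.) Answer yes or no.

Drop 1: O rot3 at col 5 lands with bottom-row=0; cleared 0 line(s) (total 0); column heights now [0 0 0 0 0 2 2], max=2
Drop 2: S rot3 at col 4 lands with bottom-row=2; cleared 0 line(s) (total 0); column heights now [0 0 0 0 5 4 2], max=5
Drop 3: L rot0 at col 0 lands with bottom-row=0; cleared 0 line(s) (total 0); column heights now [1 1 2 0 5 4 2], max=5
Drop 4: Z rot1 at col 4 lands with bottom-row=5; cleared 0 line(s) (total 0); column heights now [1 1 2 0 7 8 2], max=8
Drop 5: J rot0 at col 1 lands with bottom-row=2; cleared 0 line(s) (total 0); column heights now [1 4 3 3 7 8 2], max=8
Test piece Z rot3 at col 2 (width 2): heights before test = [1 4 3 3 7 8 2]; fits = True

Answer: yes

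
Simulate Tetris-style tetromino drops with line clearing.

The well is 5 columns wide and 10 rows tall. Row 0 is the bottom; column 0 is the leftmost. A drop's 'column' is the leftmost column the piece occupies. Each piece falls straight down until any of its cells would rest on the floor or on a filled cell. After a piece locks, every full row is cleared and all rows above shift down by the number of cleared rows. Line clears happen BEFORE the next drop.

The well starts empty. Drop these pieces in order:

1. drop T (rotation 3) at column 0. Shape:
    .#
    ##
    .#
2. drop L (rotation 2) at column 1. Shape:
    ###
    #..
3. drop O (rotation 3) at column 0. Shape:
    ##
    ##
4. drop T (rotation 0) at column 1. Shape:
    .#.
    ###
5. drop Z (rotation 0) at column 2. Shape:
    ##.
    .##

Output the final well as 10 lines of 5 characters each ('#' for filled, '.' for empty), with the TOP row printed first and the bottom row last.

Drop 1: T rot3 at col 0 lands with bottom-row=0; cleared 0 line(s) (total 0); column heights now [2 3 0 0 0], max=3
Drop 2: L rot2 at col 1 lands with bottom-row=3; cleared 0 line(s) (total 0); column heights now [2 5 5 5 0], max=5
Drop 3: O rot3 at col 0 lands with bottom-row=5; cleared 0 line(s) (total 0); column heights now [7 7 5 5 0], max=7
Drop 4: T rot0 at col 1 lands with bottom-row=7; cleared 0 line(s) (total 0); column heights now [7 8 9 8 0], max=9
Drop 5: Z rot0 at col 2 lands with bottom-row=8; cleared 0 line(s) (total 0); column heights now [7 8 10 10 9], max=10

Answer: ..##.
..###
.###.
##...
##...
.###.
.#...
.#...
##...
.#...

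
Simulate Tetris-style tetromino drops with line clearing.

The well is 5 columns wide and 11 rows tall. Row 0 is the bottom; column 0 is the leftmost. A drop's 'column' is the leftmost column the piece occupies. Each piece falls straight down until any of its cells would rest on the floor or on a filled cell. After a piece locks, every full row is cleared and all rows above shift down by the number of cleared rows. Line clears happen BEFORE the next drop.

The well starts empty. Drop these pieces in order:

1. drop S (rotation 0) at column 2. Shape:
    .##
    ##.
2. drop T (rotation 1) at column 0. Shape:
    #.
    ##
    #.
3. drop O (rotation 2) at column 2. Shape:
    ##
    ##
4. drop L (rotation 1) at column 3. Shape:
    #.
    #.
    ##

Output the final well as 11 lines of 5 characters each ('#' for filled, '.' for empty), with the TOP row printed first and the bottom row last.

Drop 1: S rot0 at col 2 lands with bottom-row=0; cleared 0 line(s) (total 0); column heights now [0 0 1 2 2], max=2
Drop 2: T rot1 at col 0 lands with bottom-row=0; cleared 0 line(s) (total 0); column heights now [3 2 1 2 2], max=3
Drop 3: O rot2 at col 2 lands with bottom-row=2; cleared 0 line(s) (total 0); column heights now [3 2 4 4 2], max=4
Drop 4: L rot1 at col 3 lands with bottom-row=4; cleared 0 line(s) (total 0); column heights now [3 2 4 7 5], max=7

Answer: .....
.....
.....
.....
...#.
...#.
...##
..##.
#.##.
##.##
#.##.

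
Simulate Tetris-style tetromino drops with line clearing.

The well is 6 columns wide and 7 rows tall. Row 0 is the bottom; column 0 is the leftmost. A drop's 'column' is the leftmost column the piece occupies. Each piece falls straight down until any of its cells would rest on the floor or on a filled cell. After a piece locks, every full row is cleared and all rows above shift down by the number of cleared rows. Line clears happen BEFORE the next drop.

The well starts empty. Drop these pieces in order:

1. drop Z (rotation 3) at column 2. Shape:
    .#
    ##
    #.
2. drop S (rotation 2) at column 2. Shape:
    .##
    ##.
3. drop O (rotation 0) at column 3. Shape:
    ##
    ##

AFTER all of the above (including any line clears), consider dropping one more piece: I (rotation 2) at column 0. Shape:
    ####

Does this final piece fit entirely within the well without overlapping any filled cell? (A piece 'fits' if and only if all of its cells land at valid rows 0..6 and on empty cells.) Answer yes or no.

Answer: no

Derivation:
Drop 1: Z rot3 at col 2 lands with bottom-row=0; cleared 0 line(s) (total 0); column heights now [0 0 2 3 0 0], max=3
Drop 2: S rot2 at col 2 lands with bottom-row=3; cleared 0 line(s) (total 0); column heights now [0 0 4 5 5 0], max=5
Drop 3: O rot0 at col 3 lands with bottom-row=5; cleared 0 line(s) (total 0); column heights now [0 0 4 7 7 0], max=7
Test piece I rot2 at col 0 (width 4): heights before test = [0 0 4 7 7 0]; fits = False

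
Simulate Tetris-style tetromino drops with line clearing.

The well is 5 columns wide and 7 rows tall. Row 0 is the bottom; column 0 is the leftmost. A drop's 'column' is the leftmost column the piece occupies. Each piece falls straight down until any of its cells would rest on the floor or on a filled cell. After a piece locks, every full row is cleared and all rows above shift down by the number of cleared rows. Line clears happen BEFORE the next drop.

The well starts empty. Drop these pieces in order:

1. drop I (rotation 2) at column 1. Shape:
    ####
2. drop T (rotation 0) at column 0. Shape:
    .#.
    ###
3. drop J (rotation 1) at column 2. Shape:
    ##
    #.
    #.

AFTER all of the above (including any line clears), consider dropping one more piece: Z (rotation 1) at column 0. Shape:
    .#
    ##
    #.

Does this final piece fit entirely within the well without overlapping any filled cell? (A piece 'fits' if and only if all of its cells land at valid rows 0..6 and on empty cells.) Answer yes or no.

Answer: yes

Derivation:
Drop 1: I rot2 at col 1 lands with bottom-row=0; cleared 0 line(s) (total 0); column heights now [0 1 1 1 1], max=1
Drop 2: T rot0 at col 0 lands with bottom-row=1; cleared 0 line(s) (total 0); column heights now [2 3 2 1 1], max=3
Drop 3: J rot1 at col 2 lands with bottom-row=2; cleared 0 line(s) (total 0); column heights now [2 3 5 5 1], max=5
Test piece Z rot1 at col 0 (width 2): heights before test = [2 3 5 5 1]; fits = True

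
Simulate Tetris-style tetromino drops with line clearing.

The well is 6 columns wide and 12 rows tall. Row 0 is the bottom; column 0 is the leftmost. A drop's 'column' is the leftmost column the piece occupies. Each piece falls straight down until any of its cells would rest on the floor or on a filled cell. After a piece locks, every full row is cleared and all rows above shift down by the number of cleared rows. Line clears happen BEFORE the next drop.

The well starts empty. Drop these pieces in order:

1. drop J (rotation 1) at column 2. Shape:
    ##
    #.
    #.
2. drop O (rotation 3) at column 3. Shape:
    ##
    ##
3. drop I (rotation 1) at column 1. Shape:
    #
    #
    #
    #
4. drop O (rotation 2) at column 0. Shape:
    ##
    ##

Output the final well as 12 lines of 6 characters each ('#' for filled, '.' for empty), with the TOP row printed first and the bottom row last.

Drop 1: J rot1 at col 2 lands with bottom-row=0; cleared 0 line(s) (total 0); column heights now [0 0 3 3 0 0], max=3
Drop 2: O rot3 at col 3 lands with bottom-row=3; cleared 0 line(s) (total 0); column heights now [0 0 3 5 5 0], max=5
Drop 3: I rot1 at col 1 lands with bottom-row=0; cleared 0 line(s) (total 0); column heights now [0 4 3 5 5 0], max=5
Drop 4: O rot2 at col 0 lands with bottom-row=4; cleared 0 line(s) (total 0); column heights now [6 6 3 5 5 0], max=6

Answer: ......
......
......
......
......
......
##....
##.##.
.#.##.
.###..
.##...
.##...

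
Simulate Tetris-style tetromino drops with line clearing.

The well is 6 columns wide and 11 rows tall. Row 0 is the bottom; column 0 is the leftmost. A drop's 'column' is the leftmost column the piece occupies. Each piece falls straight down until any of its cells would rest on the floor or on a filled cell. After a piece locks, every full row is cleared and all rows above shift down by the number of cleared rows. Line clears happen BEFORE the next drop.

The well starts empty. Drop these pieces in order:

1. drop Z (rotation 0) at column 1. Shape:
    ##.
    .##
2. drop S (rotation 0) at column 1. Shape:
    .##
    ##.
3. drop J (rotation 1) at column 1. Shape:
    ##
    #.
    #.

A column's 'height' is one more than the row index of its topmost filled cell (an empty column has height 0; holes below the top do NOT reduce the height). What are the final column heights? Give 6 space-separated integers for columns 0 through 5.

Answer: 0 6 6 4 0 0

Derivation:
Drop 1: Z rot0 at col 1 lands with bottom-row=0; cleared 0 line(s) (total 0); column heights now [0 2 2 1 0 0], max=2
Drop 2: S rot0 at col 1 lands with bottom-row=2; cleared 0 line(s) (total 0); column heights now [0 3 4 4 0 0], max=4
Drop 3: J rot1 at col 1 lands with bottom-row=3; cleared 0 line(s) (total 0); column heights now [0 6 6 4 0 0], max=6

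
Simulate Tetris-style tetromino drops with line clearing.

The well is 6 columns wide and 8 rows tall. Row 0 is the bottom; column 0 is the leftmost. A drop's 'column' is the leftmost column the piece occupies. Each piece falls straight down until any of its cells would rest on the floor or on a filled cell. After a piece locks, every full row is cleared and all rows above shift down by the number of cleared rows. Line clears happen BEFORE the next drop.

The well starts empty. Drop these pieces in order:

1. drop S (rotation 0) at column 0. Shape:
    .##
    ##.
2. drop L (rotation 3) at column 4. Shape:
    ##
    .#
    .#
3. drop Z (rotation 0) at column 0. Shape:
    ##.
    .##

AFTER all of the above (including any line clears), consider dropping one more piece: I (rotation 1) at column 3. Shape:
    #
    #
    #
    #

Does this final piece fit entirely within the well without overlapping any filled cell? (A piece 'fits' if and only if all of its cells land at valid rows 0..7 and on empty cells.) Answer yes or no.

Answer: yes

Derivation:
Drop 1: S rot0 at col 0 lands with bottom-row=0; cleared 0 line(s) (total 0); column heights now [1 2 2 0 0 0], max=2
Drop 2: L rot3 at col 4 lands with bottom-row=0; cleared 0 line(s) (total 0); column heights now [1 2 2 0 3 3], max=3
Drop 3: Z rot0 at col 0 lands with bottom-row=2; cleared 0 line(s) (total 0); column heights now [4 4 3 0 3 3], max=4
Test piece I rot1 at col 3 (width 1): heights before test = [4 4 3 0 3 3]; fits = True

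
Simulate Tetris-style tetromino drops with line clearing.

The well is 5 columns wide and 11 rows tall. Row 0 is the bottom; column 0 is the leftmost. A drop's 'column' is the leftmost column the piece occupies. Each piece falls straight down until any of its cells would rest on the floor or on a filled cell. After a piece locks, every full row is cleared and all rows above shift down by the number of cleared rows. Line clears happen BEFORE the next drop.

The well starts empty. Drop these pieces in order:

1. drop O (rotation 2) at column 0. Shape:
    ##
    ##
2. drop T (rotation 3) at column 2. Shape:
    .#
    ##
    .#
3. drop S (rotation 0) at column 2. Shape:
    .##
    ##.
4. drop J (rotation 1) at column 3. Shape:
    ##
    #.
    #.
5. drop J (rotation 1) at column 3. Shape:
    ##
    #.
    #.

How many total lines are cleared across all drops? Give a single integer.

Drop 1: O rot2 at col 0 lands with bottom-row=0; cleared 0 line(s) (total 0); column heights now [2 2 0 0 0], max=2
Drop 2: T rot3 at col 2 lands with bottom-row=0; cleared 0 line(s) (total 0); column heights now [2 2 2 3 0], max=3
Drop 3: S rot0 at col 2 lands with bottom-row=3; cleared 0 line(s) (total 0); column heights now [2 2 4 5 5], max=5
Drop 4: J rot1 at col 3 lands with bottom-row=5; cleared 0 line(s) (total 0); column heights now [2 2 4 8 8], max=8
Drop 5: J rot1 at col 3 lands with bottom-row=8; cleared 0 line(s) (total 0); column heights now [2 2 4 11 11], max=11

Answer: 0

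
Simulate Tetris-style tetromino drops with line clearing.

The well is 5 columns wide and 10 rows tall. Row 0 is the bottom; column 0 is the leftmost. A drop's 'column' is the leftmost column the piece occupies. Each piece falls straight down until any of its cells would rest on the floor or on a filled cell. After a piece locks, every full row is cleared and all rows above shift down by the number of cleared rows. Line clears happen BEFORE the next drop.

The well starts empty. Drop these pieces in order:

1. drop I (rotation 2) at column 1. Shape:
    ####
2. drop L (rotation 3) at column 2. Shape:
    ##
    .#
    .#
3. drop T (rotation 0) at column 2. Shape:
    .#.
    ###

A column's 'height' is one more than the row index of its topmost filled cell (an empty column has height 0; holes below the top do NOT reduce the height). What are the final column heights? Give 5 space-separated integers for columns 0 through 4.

Answer: 0 1 5 6 5

Derivation:
Drop 1: I rot2 at col 1 lands with bottom-row=0; cleared 0 line(s) (total 0); column heights now [0 1 1 1 1], max=1
Drop 2: L rot3 at col 2 lands with bottom-row=1; cleared 0 line(s) (total 0); column heights now [0 1 4 4 1], max=4
Drop 3: T rot0 at col 2 lands with bottom-row=4; cleared 0 line(s) (total 0); column heights now [0 1 5 6 5], max=6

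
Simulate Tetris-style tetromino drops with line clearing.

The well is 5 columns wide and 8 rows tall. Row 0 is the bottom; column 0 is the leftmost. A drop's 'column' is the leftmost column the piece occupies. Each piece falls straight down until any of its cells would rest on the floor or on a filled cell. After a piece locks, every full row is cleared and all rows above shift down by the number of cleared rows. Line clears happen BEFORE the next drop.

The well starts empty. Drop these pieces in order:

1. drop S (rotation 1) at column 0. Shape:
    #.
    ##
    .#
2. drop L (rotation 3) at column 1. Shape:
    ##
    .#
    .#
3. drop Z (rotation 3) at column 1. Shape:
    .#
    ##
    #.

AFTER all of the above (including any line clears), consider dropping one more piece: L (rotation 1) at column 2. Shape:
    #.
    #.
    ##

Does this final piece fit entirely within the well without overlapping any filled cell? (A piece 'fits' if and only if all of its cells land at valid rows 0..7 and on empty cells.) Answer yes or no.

Answer: no

Derivation:
Drop 1: S rot1 at col 0 lands with bottom-row=0; cleared 0 line(s) (total 0); column heights now [3 2 0 0 0], max=3
Drop 2: L rot3 at col 1 lands with bottom-row=0; cleared 0 line(s) (total 0); column heights now [3 3 3 0 0], max=3
Drop 3: Z rot3 at col 1 lands with bottom-row=3; cleared 0 line(s) (total 0); column heights now [3 5 6 0 0], max=6
Test piece L rot1 at col 2 (width 2): heights before test = [3 5 6 0 0]; fits = False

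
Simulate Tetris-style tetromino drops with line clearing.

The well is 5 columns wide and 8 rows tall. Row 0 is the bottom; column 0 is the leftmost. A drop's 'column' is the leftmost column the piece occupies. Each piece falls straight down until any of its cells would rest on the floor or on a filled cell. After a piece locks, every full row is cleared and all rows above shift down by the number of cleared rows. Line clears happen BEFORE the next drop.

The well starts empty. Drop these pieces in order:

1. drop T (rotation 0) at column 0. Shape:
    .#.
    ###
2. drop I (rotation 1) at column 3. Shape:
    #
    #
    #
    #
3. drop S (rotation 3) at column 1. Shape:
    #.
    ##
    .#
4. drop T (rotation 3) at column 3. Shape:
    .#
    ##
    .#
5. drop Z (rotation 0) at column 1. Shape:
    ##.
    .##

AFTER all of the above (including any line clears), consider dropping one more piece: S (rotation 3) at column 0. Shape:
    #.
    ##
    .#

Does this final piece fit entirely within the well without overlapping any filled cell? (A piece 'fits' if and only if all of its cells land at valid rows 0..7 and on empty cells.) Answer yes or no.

Answer: no

Derivation:
Drop 1: T rot0 at col 0 lands with bottom-row=0; cleared 0 line(s) (total 0); column heights now [1 2 1 0 0], max=2
Drop 2: I rot1 at col 3 lands with bottom-row=0; cleared 0 line(s) (total 0); column heights now [1 2 1 4 0], max=4
Drop 3: S rot3 at col 1 lands with bottom-row=1; cleared 0 line(s) (total 0); column heights now [1 4 3 4 0], max=4
Drop 4: T rot3 at col 3 lands with bottom-row=3; cleared 0 line(s) (total 0); column heights now [1 4 3 5 6], max=6
Drop 5: Z rot0 at col 1 lands with bottom-row=5; cleared 0 line(s) (total 0); column heights now [1 7 7 6 6], max=7
Test piece S rot3 at col 0 (width 2): heights before test = [1 7 7 6 6]; fits = False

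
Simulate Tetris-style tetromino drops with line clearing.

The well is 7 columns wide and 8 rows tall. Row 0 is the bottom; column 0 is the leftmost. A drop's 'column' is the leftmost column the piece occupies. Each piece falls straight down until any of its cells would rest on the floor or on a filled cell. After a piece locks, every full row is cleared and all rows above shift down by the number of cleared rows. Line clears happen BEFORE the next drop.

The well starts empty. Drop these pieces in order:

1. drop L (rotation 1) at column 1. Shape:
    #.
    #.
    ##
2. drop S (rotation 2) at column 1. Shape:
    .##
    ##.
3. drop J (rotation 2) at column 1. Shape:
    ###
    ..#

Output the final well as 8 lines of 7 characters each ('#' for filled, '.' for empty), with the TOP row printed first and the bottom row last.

Drop 1: L rot1 at col 1 lands with bottom-row=0; cleared 0 line(s) (total 0); column heights now [0 3 1 0 0 0 0], max=3
Drop 2: S rot2 at col 1 lands with bottom-row=3; cleared 0 line(s) (total 0); column heights now [0 4 5 5 0 0 0], max=5
Drop 3: J rot2 at col 1 lands with bottom-row=5; cleared 0 line(s) (total 0); column heights now [0 7 7 7 0 0 0], max=7

Answer: .......
.###...
...#...
..##...
.##....
.#.....
.#.....
.##....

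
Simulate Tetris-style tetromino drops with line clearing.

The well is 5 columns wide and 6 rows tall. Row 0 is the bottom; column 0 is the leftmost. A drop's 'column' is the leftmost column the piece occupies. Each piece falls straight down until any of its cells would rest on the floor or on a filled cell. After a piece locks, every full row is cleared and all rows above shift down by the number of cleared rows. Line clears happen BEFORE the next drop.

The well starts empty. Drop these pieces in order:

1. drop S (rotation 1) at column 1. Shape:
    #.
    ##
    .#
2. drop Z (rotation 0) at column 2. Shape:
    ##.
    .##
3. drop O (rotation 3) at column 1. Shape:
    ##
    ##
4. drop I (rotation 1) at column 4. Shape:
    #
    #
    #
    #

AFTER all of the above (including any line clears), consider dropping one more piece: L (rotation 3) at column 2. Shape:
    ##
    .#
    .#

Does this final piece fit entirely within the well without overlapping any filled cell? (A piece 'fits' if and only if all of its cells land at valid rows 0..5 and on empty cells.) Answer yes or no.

Drop 1: S rot1 at col 1 lands with bottom-row=0; cleared 0 line(s) (total 0); column heights now [0 3 2 0 0], max=3
Drop 2: Z rot0 at col 2 lands with bottom-row=1; cleared 0 line(s) (total 0); column heights now [0 3 3 3 2], max=3
Drop 3: O rot3 at col 1 lands with bottom-row=3; cleared 0 line(s) (total 0); column heights now [0 5 5 3 2], max=5
Drop 4: I rot1 at col 4 lands with bottom-row=2; cleared 0 line(s) (total 0); column heights now [0 5 5 3 6], max=6
Test piece L rot3 at col 2 (width 2): heights before test = [0 5 5 3 6]; fits = True

Answer: yes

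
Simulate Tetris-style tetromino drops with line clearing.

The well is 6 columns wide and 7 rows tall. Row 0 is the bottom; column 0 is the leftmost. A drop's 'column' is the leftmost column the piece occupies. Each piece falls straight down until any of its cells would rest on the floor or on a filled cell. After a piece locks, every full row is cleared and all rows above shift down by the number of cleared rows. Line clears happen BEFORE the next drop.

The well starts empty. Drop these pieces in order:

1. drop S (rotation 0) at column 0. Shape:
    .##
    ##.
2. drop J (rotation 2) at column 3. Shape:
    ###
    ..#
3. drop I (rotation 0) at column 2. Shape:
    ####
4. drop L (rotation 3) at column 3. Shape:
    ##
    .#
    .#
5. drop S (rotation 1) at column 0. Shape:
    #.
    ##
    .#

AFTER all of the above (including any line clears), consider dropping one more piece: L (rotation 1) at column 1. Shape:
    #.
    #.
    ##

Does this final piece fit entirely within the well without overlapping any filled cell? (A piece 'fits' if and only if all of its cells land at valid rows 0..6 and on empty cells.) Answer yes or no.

Drop 1: S rot0 at col 0 lands with bottom-row=0; cleared 0 line(s) (total 0); column heights now [1 2 2 0 0 0], max=2
Drop 2: J rot2 at col 3 lands with bottom-row=0; cleared 0 line(s) (total 0); column heights now [1 2 2 2 2 2], max=2
Drop 3: I rot0 at col 2 lands with bottom-row=2; cleared 0 line(s) (total 0); column heights now [1 2 3 3 3 3], max=3
Drop 4: L rot3 at col 3 lands with bottom-row=3; cleared 0 line(s) (total 0); column heights now [1 2 3 6 6 3], max=6
Drop 5: S rot1 at col 0 lands with bottom-row=2; cleared 0 line(s) (total 0); column heights now [5 4 3 6 6 3], max=6
Test piece L rot1 at col 1 (width 2): heights before test = [5 4 3 6 6 3]; fits = True

Answer: yes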